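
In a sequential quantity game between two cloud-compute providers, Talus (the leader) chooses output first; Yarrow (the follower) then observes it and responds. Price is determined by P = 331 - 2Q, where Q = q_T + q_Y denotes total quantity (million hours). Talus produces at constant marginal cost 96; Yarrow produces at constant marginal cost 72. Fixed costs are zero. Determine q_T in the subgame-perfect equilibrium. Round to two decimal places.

52.75

Solve by backward induction. Given q_T, the follower Yarrow maximises π_Y = (331 - 2q_T - 2q_Y)q_Y - 72q_Y.
Setting the follower's marginal profit to zero, 259 - 2q_T - 4q_Y = 0, i.e. q_Y = (259 - 2q_T)/4.
Talus substitutes q_Y(q_T) into its own profit: π_T = q_T(331 - 2q_T - (259 - 2q_T)/2) - 96q_T = (403/2 - q_T)q_T - 96q_T.
Leader FOC: 211/2 - 2q_T = 0, so q_T = 211/4.
Then q_Y = (259 - 2·(211/4))/4 = 307/8.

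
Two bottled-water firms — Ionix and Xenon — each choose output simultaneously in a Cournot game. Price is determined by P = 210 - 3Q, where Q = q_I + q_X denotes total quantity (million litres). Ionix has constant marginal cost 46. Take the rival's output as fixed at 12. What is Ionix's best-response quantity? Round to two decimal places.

21.33

With the rival's output fixed at 12, Ionix's profit is π_I = (210 - 3·12 - 3q_I)q_I - (46q_I) = (174 - 3q_I)q_I - (46q_I).
∂π_I/∂q_I = 128 - 6q_I = 0, so q_I = 64/3.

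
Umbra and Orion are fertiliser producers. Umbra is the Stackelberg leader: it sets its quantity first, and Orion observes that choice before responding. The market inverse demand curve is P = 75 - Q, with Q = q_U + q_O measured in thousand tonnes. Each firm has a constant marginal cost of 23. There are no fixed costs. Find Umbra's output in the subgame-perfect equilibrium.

26

Solve by backward induction. Given q_U, the follower Orion maximises π_O = (75 - q_U - q_O)q_O - 23q_O.
Setting the follower's marginal profit to zero, 52 - q_U - 2q_O = 0, i.e. q_O = (52 - q_U)/2.
Umbra substitutes q_O(q_U) into its own profit: π_U = q_U(75 - q_U - (52 - q_U)/2) - 23q_U = (49 - (1/2)q_U)q_U - 23q_U.
Maximising: ∂π_U/∂q_U = 26 - q_U = 0, giving q_U = 26.
Then q_O = (52 - 26)/2 = 13.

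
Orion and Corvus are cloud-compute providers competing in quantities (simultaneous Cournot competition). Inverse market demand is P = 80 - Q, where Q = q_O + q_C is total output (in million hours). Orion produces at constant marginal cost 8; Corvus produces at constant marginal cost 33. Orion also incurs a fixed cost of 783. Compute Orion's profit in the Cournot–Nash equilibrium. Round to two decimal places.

Orion's profit: π_O = (80 - Q)q_O - (8q_O). Setting ∂π_O/∂q_O = 0: 72 - 2q_O - (q_C) = 0.
Corvus's first-order condition: 47 - 2q_C - (q_O) = 0.
So q_O = (72 - q_C)/2 and q_C = (47 - q_O)/2.
Substituting one into the other gives q_O = 97/3 and q_C = 22/3.
Price P = 80 - 119/3 = 121/3.
Orion's profit: (121/3 - 8)·(97/3) - 783 = 262.4444.

262.44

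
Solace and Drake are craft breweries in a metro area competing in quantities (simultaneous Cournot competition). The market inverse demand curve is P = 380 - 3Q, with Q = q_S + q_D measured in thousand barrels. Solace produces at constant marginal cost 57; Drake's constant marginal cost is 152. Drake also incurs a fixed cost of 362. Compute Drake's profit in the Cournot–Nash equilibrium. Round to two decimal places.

293.15

Solace's profit: π_S = (380 - 3Q)q_S - (57q_S). Setting ∂π_S/∂q_S = 0: 323 - 6q_S - 3(q_D) = 0.
Drake's profit: π_D = (380 - 3Q)q_D - (152q_D). Setting ∂π_D/∂q_D = 0: 228 - 6q_D - 3(q_S) = 0.
Rearranging gives the reaction functions q_S = (323 - 3q_D)/6 and q_D = (228 - 3q_S)/6.
Substituting one into the other gives q_S = 418/9 and q_D = 133/9.
Price P = 380 - 3·(551/9) = 589/3.
Drake's profit: (589/3 - 152)·(133/9) - 362 = 293.1481.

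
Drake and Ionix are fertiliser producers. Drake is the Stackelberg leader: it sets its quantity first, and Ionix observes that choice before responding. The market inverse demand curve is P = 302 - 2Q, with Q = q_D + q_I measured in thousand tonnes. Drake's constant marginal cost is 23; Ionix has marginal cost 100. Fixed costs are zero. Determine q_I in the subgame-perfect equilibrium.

6

Solve by backward induction. Given q_D, the follower Ionix maximises π_I = (302 - 2q_D - 2q_I)q_I - 100q_I.
Follower FOC: 202 - 2q_D - 4q_I = 0, so q_I(q_D) = (202 - 2q_D)/4.
The leader anticipates this reaction. Substituting into P = 302 - 2Q gives P = 201 - q_D, so π_D = (201 - q_D)q_D - 23q_D.
Maximising: ∂π_D/∂q_D = 178 - 2q_D = 0, giving q_D = 89.
Then q_I = (202 - 2·89)/4 = 6.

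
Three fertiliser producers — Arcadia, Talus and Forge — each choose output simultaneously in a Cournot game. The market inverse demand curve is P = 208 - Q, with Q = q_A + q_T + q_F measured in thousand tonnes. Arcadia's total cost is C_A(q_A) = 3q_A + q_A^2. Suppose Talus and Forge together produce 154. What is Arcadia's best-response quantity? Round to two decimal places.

12.75

With rivals' combined output fixed at 154, Arcadia's profit is π_A = (208 - 154 - q_A)q_A - (3q_A + q_A²) = (54 - q_A)q_A - (3q_A + q_A²).
∂π_A/∂q_A = 51 - 4q_A = 0, so q_A = 51/4.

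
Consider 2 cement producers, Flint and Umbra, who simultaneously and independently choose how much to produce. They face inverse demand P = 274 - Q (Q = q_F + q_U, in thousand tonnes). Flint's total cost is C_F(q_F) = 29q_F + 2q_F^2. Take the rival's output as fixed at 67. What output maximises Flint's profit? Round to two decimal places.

29.67

With the rival's output fixed at 67, Flint's profit is π_F = (274 - 67 - q_F)q_F - (29q_F + 2q_F²) = (207 - q_F)q_F - (29q_F + 2q_F²).
∂π_F/∂q_F = 178 - 6q_F = 0, so q_F = 89/3.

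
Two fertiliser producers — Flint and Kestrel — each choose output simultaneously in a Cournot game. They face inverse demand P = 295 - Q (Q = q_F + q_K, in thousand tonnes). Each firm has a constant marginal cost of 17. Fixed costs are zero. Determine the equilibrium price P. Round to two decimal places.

A representative firm's profit is π_i = q_i(295 - Q) - 17q_i.
First-order condition (treating rivals' output as given): 278 - 2q_i - q_j = 0.
With identical firms every q_j equals q_i, so q_j = q_i and 278 = 3q_i, giving q_i = 278/3.
Total output Q = 556/3, so price P = 295 - 556/3 = 329/3.

109.67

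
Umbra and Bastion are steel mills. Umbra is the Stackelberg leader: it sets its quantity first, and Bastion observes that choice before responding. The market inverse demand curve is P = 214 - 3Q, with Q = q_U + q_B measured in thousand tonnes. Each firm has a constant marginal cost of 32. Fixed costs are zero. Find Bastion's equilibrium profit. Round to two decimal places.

690.08

Solve by backward induction. Given q_U, the follower Bastion maximises π_B = (214 - 3q_U - 3q_B)q_B - 32q_B.
∂π_B/∂q_B = 182 - 3q_U - 6q_B = 0 gives the reaction function q_B = (182 - 3q_U)/6.
Umbra substitutes q_B(q_U) into its own profit: π_U = q_U(214 - 3q_U - (182 - 3q_U)/2) - 32q_U = (123 - (3/2)q_U)q_U - 32q_U.
Maximising: ∂π_U/∂q_U = 91 - 3q_U = 0, giving q_U = 91/3.
Then q_B = (182 - 3·(91/3))/6 = 91/6.
Price P = 214 - 3·(91/2) = 155/2.
Bastion's profit: (155/2 - 32)·(91/6) = 690.0833.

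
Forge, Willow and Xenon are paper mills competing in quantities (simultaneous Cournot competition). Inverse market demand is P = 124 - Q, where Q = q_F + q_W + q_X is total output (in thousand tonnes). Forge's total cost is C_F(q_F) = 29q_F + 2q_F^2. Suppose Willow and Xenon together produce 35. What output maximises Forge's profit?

10

With rivals' combined output fixed at 35, Forge's profit is π_F = (124 - 35 - q_F)q_F - (29q_F + 2q_F²) = (89 - q_F)q_F - (29q_F + 2q_F²).
∂π_F/∂q_F = 60 - 6q_F = 0, so q_F = 10.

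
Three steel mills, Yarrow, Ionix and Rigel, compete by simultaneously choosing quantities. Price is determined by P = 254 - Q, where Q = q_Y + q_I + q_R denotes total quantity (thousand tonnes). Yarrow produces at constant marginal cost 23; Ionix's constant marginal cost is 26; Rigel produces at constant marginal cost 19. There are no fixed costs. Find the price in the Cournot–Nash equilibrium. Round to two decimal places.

80.50

Yarrow's profit: π_Y = (254 - Q)q_Y - (23q_Y). Setting ∂π_Y/∂q_Y = 0: 231 - 2q_Y - (q_I + q_R) = 0.
Ionix's first-order condition: 228 - 2q_I - (q_Y + q_R) = 0.
Rigel's first-order condition: 235 - 2q_R - (q_Y + q_I) = 0.
Adding the 3 first-order conditions: 694 − 4Q = 0, so Q = 347/2.
Back-substituting: q_Y = (231 − 347/2) = 115/2, q_I = (228 − 347/2) = 109/2, q_R = (235 − 347/2) = 123/2.
Total output Q = 347/2, so price P = 254 - 347/2 = 161/2.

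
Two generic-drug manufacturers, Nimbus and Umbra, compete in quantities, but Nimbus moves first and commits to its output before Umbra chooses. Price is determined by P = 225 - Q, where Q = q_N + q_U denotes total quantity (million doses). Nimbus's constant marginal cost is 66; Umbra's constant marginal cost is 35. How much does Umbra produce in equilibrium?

63

The follower Umbra best-responds to any q_N: π_U = (225 - Q)q_U - 35q_U.
∂π_U/∂q_U = 190 - q_N - 2q_U = 0 gives the reaction function q_U = (190 - q_N)/2.
Nimbus substitutes q_U(q_N) into its own profit: π_N = q_N(225 - q_N - (190 - q_N)/2) - 66q_N = (130 - (1/2)q_N)q_N - 66q_N.
Leader FOC: 64 - q_N = 0, so q_N = 64.
Then q_U = (190 - 64)/2 = 63.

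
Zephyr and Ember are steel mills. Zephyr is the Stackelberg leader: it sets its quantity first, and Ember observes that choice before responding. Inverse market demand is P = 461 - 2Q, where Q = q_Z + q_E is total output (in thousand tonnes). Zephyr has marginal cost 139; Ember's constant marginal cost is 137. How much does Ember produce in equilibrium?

The follower Ember best-responds to any q_Z: π_E = (461 - 2Q)q_E - 137q_E.
Follower FOC: 324 - 2q_Z - 4q_E = 0, so q_E(q_Z) = (324 - 2q_Z)/4.
Zephyr substitutes q_E(q_Z) into its own profit: π_Z = q_Z(461 - 2q_Z - (324 - 2q_Z)/2) - 139q_Z = (299 - q_Z)q_Z - 139q_Z.
Maximising: ∂π_Z/∂q_Z = 160 - 2q_Z = 0, giving q_Z = 80.
Then q_E = (324 - 2·80)/4 = 41.

41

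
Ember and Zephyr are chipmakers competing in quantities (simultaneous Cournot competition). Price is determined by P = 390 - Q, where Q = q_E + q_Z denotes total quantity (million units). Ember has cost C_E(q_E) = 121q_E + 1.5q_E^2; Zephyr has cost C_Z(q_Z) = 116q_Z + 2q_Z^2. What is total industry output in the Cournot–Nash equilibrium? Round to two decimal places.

84.17

Ember's profit: π_E = (390 - Q)q_E - (121q_E + (3/2)q_E²). Setting ∂π_E/∂q_E = 0: 269 - 5q_E - (q_Z) = 0.
Zephyr's first-order condition: 274 - 6q_Z - (q_E) = 0.
Best responses: q_E = (269 - q_Z)/5, q_Z = (274 - q_E)/6.
Substituting one into the other gives q_E = 1340/29 and q_Z = 1101/29.
Total output Q = 1340/29 + 1101/29 = 84.1724.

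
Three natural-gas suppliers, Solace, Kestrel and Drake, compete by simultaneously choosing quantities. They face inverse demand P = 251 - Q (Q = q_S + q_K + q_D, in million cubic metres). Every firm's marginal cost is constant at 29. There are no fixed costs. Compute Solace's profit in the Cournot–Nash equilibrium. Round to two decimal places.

A representative firm's profit is π_i = q_i(251 - Q) - 29q_i.
Setting ∂π_i/∂q_i = 0 with rivals' quantities fixed: 222 - 2q_i - Σ_{j≠i} q_j = 0.
With identical firms every q_j equals q_i, so Σ_{j≠i} q_j = 2q_i and 222 = 4q_i, giving q_i = 111/2.
Price P = 251 - 333/2 = 169/2.
Solace's profit: (169/2 - 29)·(111/2) = 3080.2500.

3080.25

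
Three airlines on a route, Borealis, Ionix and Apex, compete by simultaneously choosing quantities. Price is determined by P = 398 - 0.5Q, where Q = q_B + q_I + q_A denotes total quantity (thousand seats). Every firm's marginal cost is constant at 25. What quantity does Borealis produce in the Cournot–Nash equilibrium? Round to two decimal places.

Each firm earns π_i = (398 - 0.5Q)q_i - 25q_i.
First-order condition (treating rivals' output as given): 373 - q_i - (1/2)·Σ_{j≠i} q_j = 0.
By symmetry each firm produces the same amount; substituting Σ_{j≠i} q_j = 2q_i yields q_i = 373/2.

186.50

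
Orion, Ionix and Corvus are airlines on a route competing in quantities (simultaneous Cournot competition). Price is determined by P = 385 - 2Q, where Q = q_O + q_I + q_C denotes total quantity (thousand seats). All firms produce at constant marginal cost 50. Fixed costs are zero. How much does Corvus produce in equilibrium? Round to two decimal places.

A representative firm's profit is π_i = q_i(385 - 2Q) - 50q_i.
Setting ∂π_i/∂q_i = 0 with rivals' quantities fixed: 335 - 4q_i - 2·Σ_{j≠i} q_j = 0.
By symmetry each firm produces the same amount; substituting Σ_{j≠i} q_j = 2q_i yields q_i = 335/8.

41.88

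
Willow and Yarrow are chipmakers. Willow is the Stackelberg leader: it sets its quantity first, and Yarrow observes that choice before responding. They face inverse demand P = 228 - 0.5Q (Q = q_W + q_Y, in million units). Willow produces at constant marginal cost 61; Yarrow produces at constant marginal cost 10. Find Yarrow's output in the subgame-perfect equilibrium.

The follower Yarrow best-responds to any q_W: π_Y = (228 - 0.5Q)q_Y - 10q_Y.
Follower FOC: 218 - (1/2)q_W - q_Y = 0, so q_Y(q_W) = (218 - (1/2)q_W).
The leader anticipates this reaction. Substituting into P = 228 - 0.5Q gives P = 119 - (1/4)q_W, so π_W = (119 - (1/4)q_W)q_W - 61q_W.
Leader FOC: 58 - (1/2)q_W = 0, so q_W = 116.
Then q_Y = (218 - (1/2)·116) = 160.

160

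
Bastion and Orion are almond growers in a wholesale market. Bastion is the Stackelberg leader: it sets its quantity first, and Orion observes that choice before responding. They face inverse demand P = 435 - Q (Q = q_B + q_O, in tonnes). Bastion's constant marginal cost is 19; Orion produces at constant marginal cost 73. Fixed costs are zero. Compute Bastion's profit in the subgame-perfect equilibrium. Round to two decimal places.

27612.50

Solve by backward induction. Given q_B, the follower Orion maximises π_O = (435 - q_B - q_O)q_O - 73q_O.
∂π_O/∂q_O = 362 - q_B - 2q_O = 0 gives the reaction function q_O = (362 - q_B)/2.
The leader anticipates this reaction. Substituting into P = 435 - Q gives P = 254 - (1/2)q_B, so π_B = (254 - (1/2)q_B)q_B - 19q_B.
Maximising: ∂π_B/∂q_B = 235 - q_B = 0, giving q_B = 235.
Then q_O = (362 - 235)/2 = 127/2.
Price P = 435 - 597/2 = 273/2.
Bastion's profit: (273/2 - 19)·235 = 27612.5000.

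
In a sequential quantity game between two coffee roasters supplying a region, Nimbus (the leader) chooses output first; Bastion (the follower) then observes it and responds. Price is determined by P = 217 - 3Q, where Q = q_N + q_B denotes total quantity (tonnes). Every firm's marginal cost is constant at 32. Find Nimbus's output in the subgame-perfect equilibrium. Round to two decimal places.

30.83

Solve by backward induction. Given q_N, the follower Bastion maximises π_B = (217 - 3q_N - 3q_B)q_B - 32q_B.
Follower FOC: 185 - 3q_N - 6q_B = 0, so q_B(q_N) = (185 - 3q_N)/6.
The leader anticipates this reaction. Substituting into P = 217 - 3Q gives P = 249/2 - (3/2)q_N, so π_N = (249/2 - (3/2)q_N)q_N - 32q_N.
The leader's first-order condition 185/2 - 3q_N = 0 yields q_N = 185/6.
Then q_B = (185 - 3·(185/6))/6 = 185/12.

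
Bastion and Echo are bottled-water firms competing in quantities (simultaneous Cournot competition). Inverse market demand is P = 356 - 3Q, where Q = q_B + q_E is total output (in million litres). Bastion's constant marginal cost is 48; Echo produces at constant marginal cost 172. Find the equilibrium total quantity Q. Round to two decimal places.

54.67

Bastion's profit: π_B = (356 - 3Q)q_B - (48q_B). Setting ∂π_B/∂q_B = 0: 308 - 6q_B - 3(q_E) = 0.
Echo's first-order condition: 184 - 6q_E - 3(q_B) = 0.
Rearranging gives the reaction functions q_B = (308 - 3q_E)/6 and q_E = (184 - 3q_B)/6.
Substituting one into the other gives q_B = 48 and q_E = 20/3.
Total output Q = 48 + 20/3 = 164/3.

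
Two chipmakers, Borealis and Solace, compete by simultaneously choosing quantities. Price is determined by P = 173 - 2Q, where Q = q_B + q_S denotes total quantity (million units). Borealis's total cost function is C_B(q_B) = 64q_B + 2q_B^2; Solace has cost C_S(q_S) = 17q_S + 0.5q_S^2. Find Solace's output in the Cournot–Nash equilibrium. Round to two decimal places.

28.61

Borealis's profit: π_B = (173 - 2Q)q_B - (64q_B + 2q_B²). Setting ∂π_B/∂q_B = 0: 109 - 8q_B - 2(q_S) = 0.
Solace's profit: π_S = (173 - 2Q)q_S - (17q_S + (1/2)q_S²). Setting ∂π_S/∂q_S = 0: 156 - 5q_S - 2(q_B) = 0.
Best responses: q_B = (109 - 2q_S)/8, q_S = (156 - 2q_B)/5.
Substituting one into the other gives q_B = 233/36 and q_S = 515/18.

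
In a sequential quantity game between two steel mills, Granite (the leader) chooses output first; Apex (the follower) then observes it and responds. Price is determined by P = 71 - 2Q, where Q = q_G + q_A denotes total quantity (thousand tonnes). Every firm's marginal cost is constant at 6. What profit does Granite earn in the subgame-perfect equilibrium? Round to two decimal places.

264.06

Solve by backward induction. Given q_G, the follower Apex maximises π_A = (71 - 2q_G - 2q_A)q_A - 6q_A.
Follower FOC: 65 - 2q_G - 4q_A = 0, so q_A(q_G) = (65 - 2q_G)/4.
Granite substitutes q_A(q_G) into its own profit: π_G = q_G(71 - 2q_G - (65 - 2q_G)/2) - 6q_G = (77/2 - q_G)q_G - 6q_G.
Leader FOC: 65/2 - 2q_G = 0, so q_G = 65/4.
Then q_A = (65 - 2·(65/4))/4 = 65/8.
Price P = 71 - 2·(195/8) = 89/4.
Granite's profit: (89/4 - 6)·(65/4) = 264.0625.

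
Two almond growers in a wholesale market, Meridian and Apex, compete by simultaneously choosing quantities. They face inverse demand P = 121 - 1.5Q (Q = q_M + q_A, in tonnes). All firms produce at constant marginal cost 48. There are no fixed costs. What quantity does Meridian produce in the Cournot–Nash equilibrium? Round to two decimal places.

A representative firm's profit is π_i = q_i(121 - 1.5Q) - 48q_i.
Setting ∂π_i/∂q_i = 0 with rivals' quantities fixed: 73 - 3q_i - (3/2)q_j = 0.
By symmetry each firm produces the same amount; substituting q_j = q_i yields q_i = 73/(9/2) = 146/9.

16.22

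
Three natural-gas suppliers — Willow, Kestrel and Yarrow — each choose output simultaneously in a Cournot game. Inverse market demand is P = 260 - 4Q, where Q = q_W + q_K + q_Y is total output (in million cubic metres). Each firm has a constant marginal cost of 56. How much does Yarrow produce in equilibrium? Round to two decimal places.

Each firm earns π_i = (260 - 4Q)q_i - 56q_i.
First-order condition (treating rivals' output as given): 204 - 8q_i - 4·Σ_{j≠i} q_j = 0.
With identical firms every q_j equals q_i, so Σ_{j≠i} q_j = 2q_i and 204 = 16q_i, giving q_i = 51/4.

12.75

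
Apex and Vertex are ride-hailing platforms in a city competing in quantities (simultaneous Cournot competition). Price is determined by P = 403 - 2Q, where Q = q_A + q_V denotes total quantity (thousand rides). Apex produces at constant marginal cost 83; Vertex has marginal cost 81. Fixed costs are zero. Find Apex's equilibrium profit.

5618

Apex's profit: π_A = (403 - 2Q)q_A - (83q_A). Setting ∂π_A/∂q_A = 0: 320 - 4q_A - 2(q_V) = 0.
Vertex's profit: π_V = (403 - 2Q)q_V - (81q_V). Setting ∂π_V/∂q_V = 0: 322 - 4q_V - 2(q_A) = 0.
Rearranging gives the reaction functions q_A = (320 - 2q_V)/4 and q_V = (322 - 2q_A)/4.
Substituting one into the other gives q_A = 53 and q_V = 54.
Price P = 403 - 2·107 = 189.
Apex's profit: (189 - 83)·53 = 5618.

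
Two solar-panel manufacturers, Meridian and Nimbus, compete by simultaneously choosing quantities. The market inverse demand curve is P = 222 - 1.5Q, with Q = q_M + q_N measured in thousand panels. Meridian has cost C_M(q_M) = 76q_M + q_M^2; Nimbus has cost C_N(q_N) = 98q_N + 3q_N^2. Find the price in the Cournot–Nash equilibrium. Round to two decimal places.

Meridian's profit: π_M = (222 - 1.5Q)q_M - (76q_M + q_M²). Setting ∂π_M/∂q_M = 0: 146 - 5q_M - (3/2)(q_N) = 0.
Nimbus's profit: π_N = (222 - 1.5Q)q_N - (98q_N + 3q_N²). Setting ∂π_N/∂q_N = 0: 124 - 9q_N - (3/2)(q_M) = 0.
So q_M = (146 - (3/2)q_N)/5 and q_N = (124 - (3/2)q_M)/9.
Substituting one into the other gives q_M = 1504/57 and q_N = 1604/171.
Total output Q = 35.7661, so price P = 222 - (3/2)·35.7661 = 168.3509.

168.35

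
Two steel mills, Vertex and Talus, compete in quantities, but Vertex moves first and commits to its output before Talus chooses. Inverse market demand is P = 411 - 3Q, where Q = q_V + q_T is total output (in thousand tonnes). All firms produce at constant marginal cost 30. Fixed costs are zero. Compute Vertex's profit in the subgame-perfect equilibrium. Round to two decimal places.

6048.38

The follower Talus best-responds to any q_V: π_T = (411 - 3Q)q_T - 30q_T.
Follower FOC: 381 - 3q_V - 6q_T = 0, so q_T(q_V) = (381 - 3q_V)/6.
Vertex substitutes q_T(q_V) into its own profit: π_V = q_V(411 - 3q_V - (381 - 3q_V)/2) - 30q_V = (441/2 - (3/2)q_V)q_V - 30q_V.
The leader's first-order condition 381/2 - 3q_V = 0 yields q_V = 127/2.
Then q_T = (381 - 3·(127/2))/6 = 127/4.
Price P = 411 - 3·(381/4) = 501/4.
Vertex's profit: (501/4 - 30)·(127/2) = 6048.3750.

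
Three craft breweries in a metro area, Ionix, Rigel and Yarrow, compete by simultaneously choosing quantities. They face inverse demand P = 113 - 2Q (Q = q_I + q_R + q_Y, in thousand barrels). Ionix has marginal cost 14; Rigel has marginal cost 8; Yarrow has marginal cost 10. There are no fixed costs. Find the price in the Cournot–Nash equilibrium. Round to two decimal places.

36.25

Ionix's profit: π_I = (113 - 2Q)q_I - (14q_I). Setting ∂π_I/∂q_I = 0: 99 - 4q_I - 2(q_R + q_Y) = 0.
Rigel's profit: π_R = (113 - 2Q)q_R - (8q_R). Setting ∂π_R/∂q_R = 0: 105 - 4q_R - 2(q_I + q_Y) = 0.
Yarrow's first-order condition: 103 - 4q_Y - 2(q_I + q_R) = 0.
Adding the 3 conditions: 307 − 4Q − 4Q = 0, i.e. Q = 307/8.
Back-substituting: q_I = (99 − 307/4)/2 = 89/8, q_R = (105 − 307/4)/2 = 113/8, q_Y = (103 − 307/4)/2 = 105/8.
Total output Q = 307/8, so price P = 113 - 2·(307/8) = 145/4.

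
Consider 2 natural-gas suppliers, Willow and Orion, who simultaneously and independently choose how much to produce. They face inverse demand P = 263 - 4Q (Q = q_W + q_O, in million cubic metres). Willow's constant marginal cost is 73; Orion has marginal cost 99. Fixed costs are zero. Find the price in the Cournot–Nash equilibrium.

145

Willow's profit: π_W = (263 - 4Q)q_W - (73q_W). Setting ∂π_W/∂q_W = 0: 190 - 8q_W - 4(q_O) = 0.
Orion's first-order condition: 164 - 8q_O - 4(q_W) = 0.
So q_W = (190 - 4q_O)/8 and q_O = (164 - 4q_W)/8.
Substituting one into the other gives q_W = 18 and q_O = 23/2.
Total output Q = 59/2, so price P = 263 - 4·(59/2) = 145.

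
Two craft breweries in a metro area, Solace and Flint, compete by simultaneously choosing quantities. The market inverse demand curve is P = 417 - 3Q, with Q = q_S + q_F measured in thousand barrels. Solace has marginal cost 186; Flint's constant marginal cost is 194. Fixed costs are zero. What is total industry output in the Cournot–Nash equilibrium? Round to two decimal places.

Solace's profit: π_S = (417 - 3Q)q_S - (186q_S). Setting ∂π_S/∂q_S = 0: 231 - 6q_S - 3(q_F) = 0.
Flint's first-order condition: 223 - 6q_F - 3(q_S) = 0.
So q_S = (231 - 3q_F)/6 and q_F = (223 - 3q_S)/6.
Solving the pair: q_S = 239/9, q_F = 215/9.
Total output Q = 239/9 + 215/9 = 454/9.

50.44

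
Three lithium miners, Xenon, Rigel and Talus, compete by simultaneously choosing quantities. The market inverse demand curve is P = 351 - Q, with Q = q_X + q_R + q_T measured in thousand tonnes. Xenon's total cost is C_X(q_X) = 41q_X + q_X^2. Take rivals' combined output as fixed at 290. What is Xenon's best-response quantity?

5

With rivals' combined output fixed at 290, Xenon's profit is π_X = (351 - 290 - q_X)q_X - (41q_X + q_X²) = (61 - q_X)q_X - (41q_X + q_X²).
∂π_X/∂q_X = 20 - 4q_X = 0, so q_X = 5.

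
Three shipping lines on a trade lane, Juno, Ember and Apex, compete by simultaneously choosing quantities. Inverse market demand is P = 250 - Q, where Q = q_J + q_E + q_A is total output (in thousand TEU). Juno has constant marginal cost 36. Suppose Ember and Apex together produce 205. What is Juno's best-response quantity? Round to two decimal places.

4.50

With rivals' combined output fixed at 205, Juno's profit is π_J = (250 - 205 - q_J)q_J - (36q_J) = (45 - q_J)q_J - (36q_J).
∂π_J/∂q_J = 9 - 2q_J = 0, so q_J = 9/2.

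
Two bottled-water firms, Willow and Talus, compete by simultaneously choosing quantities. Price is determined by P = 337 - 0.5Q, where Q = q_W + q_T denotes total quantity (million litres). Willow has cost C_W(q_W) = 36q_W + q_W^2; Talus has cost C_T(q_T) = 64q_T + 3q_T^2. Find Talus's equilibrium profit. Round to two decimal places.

Willow's profit: π_W = (337 - 0.5Q)q_W - (36q_W + q_W²). Setting ∂π_W/∂q_W = 0: 301 - 3q_W - (1/2)(q_T) = 0.
Talus's first-order condition: 273 - 7q_T - (1/2)(q_W) = 0.
So q_W = (301 - (1/2)q_T)/3 and q_T = (273 - (1/2)q_W)/7.
Substituting one into the other gives q_W = 94.9639 and q_T = 32.2169.
Price P = 337 - (1/2)·127.1807 = 273.4096.
Talus's profit: 273.4096·32.2169 - 64·32.2169 - 3·32.2169² = 3632.7429.

3632.74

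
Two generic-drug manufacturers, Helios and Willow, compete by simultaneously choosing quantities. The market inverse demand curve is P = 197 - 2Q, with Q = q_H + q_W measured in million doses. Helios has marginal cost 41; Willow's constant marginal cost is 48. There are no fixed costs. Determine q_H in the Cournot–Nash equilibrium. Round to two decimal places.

27.17

Helios's profit: π_H = (197 - 2Q)q_H - (41q_H). Setting ∂π_H/∂q_H = 0: 156 - 4q_H - 2(q_W) = 0.
Willow's first-order condition: 149 - 4q_W - 2(q_H) = 0.
So q_H = (156 - 2q_W)/4 and q_W = (149 - 2q_H)/4.
Substituting one into the other gives q_H = 163/6 and q_W = 71/3.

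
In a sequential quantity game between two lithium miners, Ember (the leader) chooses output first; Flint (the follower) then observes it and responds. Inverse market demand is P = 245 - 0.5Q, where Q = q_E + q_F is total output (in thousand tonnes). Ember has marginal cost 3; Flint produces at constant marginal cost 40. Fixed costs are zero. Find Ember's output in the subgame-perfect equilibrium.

279

The follower Flint best-responds to any q_E: π_F = (245 - 0.5Q)q_F - 40q_F.
Follower FOC: 205 - (1/2)q_E - q_F = 0, so q_F(q_E) = (205 - (1/2)q_E).
The leader anticipates this reaction. Substituting into P = 245 - 0.5Q gives P = 285/2 - (1/4)q_E, so π_E = (285/2 - (1/4)q_E)q_E - 3q_E.
The leader's first-order condition 279/2 - (1/2)q_E = 0 yields q_E = 279.
Then q_F = (205 - (1/2)·279) = 131/2.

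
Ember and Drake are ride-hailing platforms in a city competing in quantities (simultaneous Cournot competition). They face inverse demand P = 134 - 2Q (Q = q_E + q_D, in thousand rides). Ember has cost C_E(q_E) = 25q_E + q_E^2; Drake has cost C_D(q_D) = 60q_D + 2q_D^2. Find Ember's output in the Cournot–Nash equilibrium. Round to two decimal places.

16.45

Ember's profit: π_E = (134 - 2Q)q_E - (25q_E + q_E²). Setting ∂π_E/∂q_E = 0: 109 - 6q_E - 2(q_D) = 0.
Drake's first-order condition: 74 - 8q_D - 2(q_E) = 0.
So q_E = (109 - 2q_D)/6 and q_D = (74 - 2q_E)/8.
Solving the pair: q_E = 181/11, q_D = 113/22.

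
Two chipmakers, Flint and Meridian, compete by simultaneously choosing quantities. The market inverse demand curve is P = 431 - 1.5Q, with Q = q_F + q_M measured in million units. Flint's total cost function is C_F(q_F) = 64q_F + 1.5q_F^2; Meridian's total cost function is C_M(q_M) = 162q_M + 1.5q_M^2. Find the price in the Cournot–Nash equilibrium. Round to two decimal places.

303.80

Flint's profit: π_F = (431 - 1.5Q)q_F - (64q_F + (3/2)q_F²). Setting ∂π_F/∂q_F = 0: 367 - 6q_F - (3/2)(q_M) = 0.
Meridian's profit: π_M = (431 - 1.5Q)q_M - (162q_M + (3/2)q_M²). Setting ∂π_M/∂q_M = 0: 269 - 6q_M - (3/2)(q_F) = 0.
So q_F = (367 - (3/2)q_M)/6 and q_M = (269 - (3/2)q_F)/6.
Substituting one into the other gives q_F = 53.2889 and q_M = 1418/45.
Total output Q = 424/5, so price P = 431 - (3/2)·(424/5) = 1519/5.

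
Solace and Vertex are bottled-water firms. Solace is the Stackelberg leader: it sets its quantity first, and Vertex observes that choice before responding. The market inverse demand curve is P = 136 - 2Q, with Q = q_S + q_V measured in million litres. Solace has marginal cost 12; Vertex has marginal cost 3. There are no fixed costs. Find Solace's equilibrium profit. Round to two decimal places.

The follower Vertex best-responds to any q_S: π_V = (136 - 2Q)q_V - 3q_V.
∂π_V/∂q_V = 133 - 2q_S - 4q_V = 0 gives the reaction function q_V = (133 - 2q_S)/4.
The leader anticipates this reaction. Substituting into P = 136 - 2Q gives P = 139/2 - q_S, so π_S = (139/2 - q_S)q_S - 12q_S.
The leader's first-order condition 115/2 - 2q_S = 0 yields q_S = 115/4.
Then q_V = (133 - 2·(115/4))/4 = 151/8.
Price P = 136 - 2·(381/8) = 163/4.
Solace's profit: (163/4 - 12)·(115/4) = 826.5625.

826.56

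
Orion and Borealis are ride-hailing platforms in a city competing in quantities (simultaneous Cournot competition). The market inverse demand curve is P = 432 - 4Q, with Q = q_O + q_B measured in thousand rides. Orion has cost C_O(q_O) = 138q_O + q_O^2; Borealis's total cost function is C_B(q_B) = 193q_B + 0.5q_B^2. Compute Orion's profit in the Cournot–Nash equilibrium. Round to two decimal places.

2607.83

Orion's profit: π_O = (432 - 4Q)q_O - (138q_O + q_O²). Setting ∂π_O/∂q_O = 0: 294 - 10q_O - 4(q_B) = 0.
Borealis's profit: π_B = (432 - 4Q)q_B - (193q_B + (1/2)q_B²). Setting ∂π_B/∂q_B = 0: 239 - 9q_B - 4(q_O) = 0.
Rearranging gives the reaction functions q_O = (294 - 4q_B)/10 and q_B = (239 - 4q_O)/9.
Solving the pair: q_O = 845/37, q_B = 607/37.
Price P = 432 - 4·(1452/37) = 275.0270.
Orion's profit: 275.0270·(845/37) - 138·(845/37) - (845/37)² = 2607.8342.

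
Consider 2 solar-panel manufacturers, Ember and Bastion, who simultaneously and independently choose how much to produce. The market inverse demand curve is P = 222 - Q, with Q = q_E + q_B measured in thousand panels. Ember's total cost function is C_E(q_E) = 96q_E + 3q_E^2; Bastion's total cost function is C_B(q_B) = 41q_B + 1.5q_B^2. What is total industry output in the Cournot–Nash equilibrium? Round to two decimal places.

Ember's profit: π_E = (222 - Q)q_E - (96q_E + 3q_E²). Setting ∂π_E/∂q_E = 0: 126 - 8q_E - (q_B) = 0.
Bastion's profit: π_B = (222 - Q)q_B - (41q_B + (3/2)q_B²). Setting ∂π_B/∂q_B = 0: 181 - 5q_B - (q_E) = 0.
So q_E = (126 - q_B)/8 and q_B = (181 - q_E)/5.
Substituting one into the other gives q_E = 449/39 and q_B = 1322/39.
Total output Q = 449/39 + 1322/39 = 1771/39.

45.41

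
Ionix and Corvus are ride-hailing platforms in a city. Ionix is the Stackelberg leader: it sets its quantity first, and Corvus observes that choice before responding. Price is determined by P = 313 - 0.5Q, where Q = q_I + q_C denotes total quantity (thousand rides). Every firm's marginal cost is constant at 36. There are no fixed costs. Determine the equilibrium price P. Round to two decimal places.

The follower Corvus best-responds to any q_I: π_C = (313 - 0.5Q)q_C - 36q_C.
Follower FOC: 277 - (1/2)q_I - q_C = 0, so q_C(q_I) = (277 - (1/2)q_I).
Ionix substitutes q_C(q_I) into its own profit: π_I = q_I(313 - (1/2)q_I - (277 - (1/2)q_I)/2) - 36q_I = (349/2 - (1/4)q_I)q_I - 36q_I.
Leader FOC: 277/2 - (1/2)q_I = 0, so q_I = 277.
Then q_C = (277 - (1/2)·277) = 277/2.
Total output Q = 831/2, so price P = 313 - (1/2)·(831/2) = 421/4.

105.25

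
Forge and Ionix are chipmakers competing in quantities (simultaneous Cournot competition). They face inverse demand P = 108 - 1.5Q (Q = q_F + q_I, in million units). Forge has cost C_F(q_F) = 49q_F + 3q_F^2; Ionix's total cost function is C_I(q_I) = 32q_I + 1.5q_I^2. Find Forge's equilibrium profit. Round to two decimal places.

Forge's profit: π_F = (108 - 1.5Q)q_F - (49q_F + 3q_F²). Setting ∂π_F/∂q_F = 0: 59 - 9q_F - (3/2)(q_I) = 0.
Ionix's first-order condition: 76 - 6q_I - (3/2)(q_F) = 0.
Best responses: q_F = (59 - (3/2)q_I)/9, q_I = (76 - (3/2)q_F)/6.
Substituting one into the other gives q_F = 320/69 and q_I = 794/69.
Price P = 108 - (3/2)·(1114/69) = 1927/23.
Forge's profit: (1927/23)·(320/69) - 49·(320/69) - 3(320/69)² = 96.7864.

96.79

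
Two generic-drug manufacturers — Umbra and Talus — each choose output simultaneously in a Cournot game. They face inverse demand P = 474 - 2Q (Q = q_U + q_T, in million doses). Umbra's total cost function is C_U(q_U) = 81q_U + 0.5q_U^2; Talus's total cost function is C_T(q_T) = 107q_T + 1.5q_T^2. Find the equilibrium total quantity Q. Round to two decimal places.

98.90

Umbra's profit: π_U = (474 - 2Q)q_U - (81q_U + (1/2)q_U²). Setting ∂π_U/∂q_U = 0: 393 - 5q_U - 2(q_T) = 0.
Talus's first-order condition: 367 - 7q_T - 2(q_U) = 0.
So q_U = (393 - 2q_T)/5 and q_T = (367 - 2q_U)/7.
Solving the pair: q_U = 65.0645, q_T = 1049/31.
Total output Q = 65.0645 + 1049/31 = 98.9032.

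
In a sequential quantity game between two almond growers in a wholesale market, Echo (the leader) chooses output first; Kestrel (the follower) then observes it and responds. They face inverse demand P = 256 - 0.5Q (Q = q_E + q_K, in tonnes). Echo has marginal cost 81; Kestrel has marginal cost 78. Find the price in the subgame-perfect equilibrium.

124

Solve by backward induction. Given q_E, the follower Kestrel maximises π_K = (256 - (1/2)q_E - (1/2)q_K)q_K - 78q_K.
Follower FOC: 178 - (1/2)q_E - q_K = 0, so q_K(q_E) = (178 - (1/2)q_E).
The leader anticipates this reaction. Substituting into P = 256 - 0.5Q gives P = 167 - (1/4)q_E, so π_E = (167 - (1/4)q_E)q_E - 81q_E.
Leader FOC: 86 - (1/2)q_E = 0, so q_E = 172.
Then q_K = (178 - (1/2)·172) = 92.
Total output Q = 264, so price P = 256 - (1/2)·264 = 124.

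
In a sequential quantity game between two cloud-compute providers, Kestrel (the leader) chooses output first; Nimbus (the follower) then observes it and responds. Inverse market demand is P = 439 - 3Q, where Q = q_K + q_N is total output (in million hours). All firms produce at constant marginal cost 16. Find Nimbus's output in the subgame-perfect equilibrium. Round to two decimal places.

35.25

Solve by backward induction. Given q_K, the follower Nimbus maximises π_N = (439 - 3q_K - 3q_N)q_N - 16q_N.
Setting the follower's marginal profit to zero, 423 - 3q_K - 6q_N = 0, i.e. q_N = (423 - 3q_K)/6.
The leader anticipates this reaction. Substituting into P = 439 - 3Q gives P = 455/2 - (3/2)q_K, so π_K = (455/2 - (3/2)q_K)q_K - 16q_K.
Leader FOC: 423/2 - 3q_K = 0, so q_K = 141/2.
Then q_N = (423 - 3·(141/2))/6 = 141/4.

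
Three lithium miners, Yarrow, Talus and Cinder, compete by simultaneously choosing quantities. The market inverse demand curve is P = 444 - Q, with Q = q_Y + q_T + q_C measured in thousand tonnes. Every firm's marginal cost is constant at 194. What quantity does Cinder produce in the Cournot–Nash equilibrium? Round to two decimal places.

62.50

A representative firm's profit is π_i = q_i(444 - Q) - 194q_i.
Setting ∂π_i/∂q_i = 0 with rivals' quantities fixed: 250 - 2q_i - Σ_{j≠i} q_j = 0.
With identical firms every q_j equals q_i, so Σ_{j≠i} q_j = 2q_i and 250 = 4q_i, giving q_i = 125/2.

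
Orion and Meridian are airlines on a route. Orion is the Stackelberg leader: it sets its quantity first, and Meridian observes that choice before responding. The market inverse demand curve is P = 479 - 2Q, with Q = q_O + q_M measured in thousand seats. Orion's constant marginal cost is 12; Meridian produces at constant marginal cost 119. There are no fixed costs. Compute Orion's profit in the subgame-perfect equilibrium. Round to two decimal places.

20592.25

Solve by backward induction. Given q_O, the follower Meridian maximises π_M = (479 - 2q_O - 2q_M)q_M - 119q_M.
∂π_M/∂q_M = 360 - 2q_O - 4q_M = 0 gives the reaction function q_M = (360 - 2q_O)/4.
The leader anticipates this reaction. Substituting into P = 479 - 2Q gives P = 299 - q_O, so π_O = (299 - q_O)q_O - 12q_O.
Leader FOC: 287 - 2q_O = 0, so q_O = 287/2.
Then q_M = (360 - 2·(287/2))/4 = 73/4.
Price P = 479 - 2·(647/4) = 311/2.
Orion's profit: (311/2 - 12)·(287/2) = 20592.2500.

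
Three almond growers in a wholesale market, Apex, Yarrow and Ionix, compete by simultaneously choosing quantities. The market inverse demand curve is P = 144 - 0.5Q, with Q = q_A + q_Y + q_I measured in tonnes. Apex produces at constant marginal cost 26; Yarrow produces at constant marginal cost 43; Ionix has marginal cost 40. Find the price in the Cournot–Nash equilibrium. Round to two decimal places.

63.25

Apex's profit: π_A = (144 - 0.5Q)q_A - (26q_A). Setting ∂π_A/∂q_A = 0: 118 - q_A - (1/2)(q_Y + q_I) = 0.
Yarrow's first-order condition: 101 - q_Y - (1/2)(q_A + q_I) = 0.
Ionix's profit: π_I = (144 - 0.5Q)q_I - (40q_I). Setting ∂π_I/∂q_I = 0: 104 - q_I - (1/2)(q_A + q_Y) = 0.
Adding the 3 conditions: 323 − Q − Q = 0, i.e. Q = 323/2.
Back-substituting: q_A = (118 − 323/4)/(1/2) = 149/2, q_Y = (101 − 323/4)/(1/2) = 81/2, q_I = (104 − 323/4)/(1/2) = 93/2.
Total output Q = 323/2, so price P = 144 - (1/2)·(323/2) = 253/4.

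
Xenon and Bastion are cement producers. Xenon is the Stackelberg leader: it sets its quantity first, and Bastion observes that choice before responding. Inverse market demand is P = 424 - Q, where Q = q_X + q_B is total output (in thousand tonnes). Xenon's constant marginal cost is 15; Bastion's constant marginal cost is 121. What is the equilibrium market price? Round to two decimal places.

143.75

Solve by backward induction. Given q_X, the follower Bastion maximises π_B = (424 - q_X - q_B)q_B - 121q_B.
Setting the follower's marginal profit to zero, 303 - q_X - 2q_B = 0, i.e. q_B = (303 - q_X)/2.
The leader anticipates this reaction. Substituting into P = 424 - Q gives P = 545/2 - (1/2)q_X, so π_X = (545/2 - (1/2)q_X)q_X - 15q_X.
Leader FOC: 515/2 - q_X = 0, so q_X = 515/2.
Then q_B = (303 - 515/2)/2 = 91/4.
Total output Q = 1121/4, so price P = 424 - 1121/4 = 575/4.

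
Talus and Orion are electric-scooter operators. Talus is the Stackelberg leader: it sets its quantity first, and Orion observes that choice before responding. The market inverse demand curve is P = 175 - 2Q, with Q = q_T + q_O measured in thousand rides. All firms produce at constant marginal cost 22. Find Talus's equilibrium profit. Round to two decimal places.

1463.06

Solve by backward induction. Given q_T, the follower Orion maximises π_O = (175 - 2q_T - 2q_O)q_O - 22q_O.
Setting the follower's marginal profit to zero, 153 - 2q_T - 4q_O = 0, i.e. q_O = (153 - 2q_T)/4.
Talus substitutes q_O(q_T) into its own profit: π_T = q_T(175 - 2q_T - (153 - 2q_T)/2) - 22q_T = (197/2 - q_T)q_T - 22q_T.
Leader FOC: 153/2 - 2q_T = 0, so q_T = 153/4.
Then q_O = (153 - 2·(153/4))/4 = 153/8.
Price P = 175 - 2·(459/8) = 241/4.
Talus's profit: (241/4 - 22)·(153/4) = 1463.0625.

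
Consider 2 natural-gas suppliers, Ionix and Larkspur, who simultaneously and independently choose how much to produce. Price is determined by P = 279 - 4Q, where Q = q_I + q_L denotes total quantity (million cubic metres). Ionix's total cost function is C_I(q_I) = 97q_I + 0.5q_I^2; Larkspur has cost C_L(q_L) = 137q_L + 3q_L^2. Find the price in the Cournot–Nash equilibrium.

187

Ionix's profit: π_I = (279 - 4Q)q_I - (97q_I + (1/2)q_I²). Setting ∂π_I/∂q_I = 0: 182 - 9q_I - 4(q_L) = 0.
Larkspur's profit: π_L = (279 - 4Q)q_L - (137q_L + 3q_L²). Setting ∂π_L/∂q_L = 0: 142 - 14q_L - 4(q_I) = 0.
Best responses: q_I = (182 - 4q_L)/9, q_L = (142 - 4q_I)/14.
Substituting one into the other gives q_I = 18 and q_L = 5.
Total output Q = 23, so price P = 279 - 4·23 = 187.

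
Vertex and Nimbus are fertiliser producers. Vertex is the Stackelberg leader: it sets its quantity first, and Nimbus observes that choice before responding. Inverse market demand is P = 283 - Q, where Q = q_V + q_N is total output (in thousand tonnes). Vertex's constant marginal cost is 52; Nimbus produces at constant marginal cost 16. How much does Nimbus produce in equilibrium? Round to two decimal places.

84.75

The follower Nimbus best-responds to any q_V: π_N = (283 - Q)q_N - 16q_N.
Setting the follower's marginal profit to zero, 267 - q_V - 2q_N = 0, i.e. q_N = (267 - q_V)/2.
Vertex substitutes q_N(q_V) into its own profit: π_V = q_V(283 - q_V - (267 - q_V)/2) - 52q_V = (299/2 - (1/2)q_V)q_V - 52q_V.
Leader FOC: 195/2 - q_V = 0, so q_V = 195/2.
Then q_N = (267 - 195/2)/2 = 339/4.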